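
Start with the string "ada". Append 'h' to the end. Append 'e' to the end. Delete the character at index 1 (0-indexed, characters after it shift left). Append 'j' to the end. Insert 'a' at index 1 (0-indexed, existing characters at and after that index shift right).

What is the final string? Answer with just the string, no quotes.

Answer: aaahej

Derivation:
Applying each edit step by step:
Start: "ada"
Op 1 (append 'h'): "ada" -> "adah"
Op 2 (append 'e'): "adah" -> "adahe"
Op 3 (delete idx 1 = 'd'): "adahe" -> "aahe"
Op 4 (append 'j'): "aahe" -> "aahej"
Op 5 (insert 'a' at idx 1): "aahej" -> "aaahej"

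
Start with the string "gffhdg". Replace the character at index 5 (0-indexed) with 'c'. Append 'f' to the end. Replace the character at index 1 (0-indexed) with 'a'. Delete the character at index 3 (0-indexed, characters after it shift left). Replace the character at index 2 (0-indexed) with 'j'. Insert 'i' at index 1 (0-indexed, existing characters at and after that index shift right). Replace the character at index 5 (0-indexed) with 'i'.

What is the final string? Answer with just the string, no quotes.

Applying each edit step by step:
Start: "gffhdg"
Op 1 (replace idx 5: 'g' -> 'c'): "gffhdg" -> "gffhdc"
Op 2 (append 'f'): "gffhdc" -> "gffhdcf"
Op 3 (replace idx 1: 'f' -> 'a'): "gffhdcf" -> "gafhdcf"
Op 4 (delete idx 3 = 'h'): "gafhdcf" -> "gafdcf"
Op 5 (replace idx 2: 'f' -> 'j'): "gafdcf" -> "gajdcf"
Op 6 (insert 'i' at idx 1): "gajdcf" -> "giajdcf"
Op 7 (replace idx 5: 'c' -> 'i'): "giajdcf" -> "giajdif"

Answer: giajdif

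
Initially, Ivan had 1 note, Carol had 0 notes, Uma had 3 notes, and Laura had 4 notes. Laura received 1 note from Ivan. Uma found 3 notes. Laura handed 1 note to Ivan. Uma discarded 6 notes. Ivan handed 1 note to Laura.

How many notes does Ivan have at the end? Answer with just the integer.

Answer: 0

Derivation:
Tracking counts step by step:
Start: Ivan=1, Carol=0, Uma=3, Laura=4
Event 1 (Ivan -> Laura, 1): Ivan: 1 -> 0, Laura: 4 -> 5. State: Ivan=0, Carol=0, Uma=3, Laura=5
Event 2 (Uma +3): Uma: 3 -> 6. State: Ivan=0, Carol=0, Uma=6, Laura=5
Event 3 (Laura -> Ivan, 1): Laura: 5 -> 4, Ivan: 0 -> 1. State: Ivan=1, Carol=0, Uma=6, Laura=4
Event 4 (Uma -6): Uma: 6 -> 0. State: Ivan=1, Carol=0, Uma=0, Laura=4
Event 5 (Ivan -> Laura, 1): Ivan: 1 -> 0, Laura: 4 -> 5. State: Ivan=0, Carol=0, Uma=0, Laura=5

Ivan's final count: 0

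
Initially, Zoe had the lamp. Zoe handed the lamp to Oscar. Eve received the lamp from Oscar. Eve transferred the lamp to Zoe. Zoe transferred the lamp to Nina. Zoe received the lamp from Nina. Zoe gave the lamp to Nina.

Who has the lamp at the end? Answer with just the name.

Tracking the lamp through each event:
Start: Zoe has the lamp.
After event 1: Oscar has the lamp.
After event 2: Eve has the lamp.
After event 3: Zoe has the lamp.
After event 4: Nina has the lamp.
After event 5: Zoe has the lamp.
After event 6: Nina has the lamp.

Answer: Nina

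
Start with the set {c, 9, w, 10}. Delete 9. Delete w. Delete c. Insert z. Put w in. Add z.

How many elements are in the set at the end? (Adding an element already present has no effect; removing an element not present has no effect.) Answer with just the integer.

Tracking the set through each operation:
Start: {10, 9, c, w}
Event 1 (remove 9): removed. Set: {10, c, w}
Event 2 (remove w): removed. Set: {10, c}
Event 3 (remove c): removed. Set: {10}
Event 4 (add z): added. Set: {10, z}
Event 5 (add w): added. Set: {10, w, z}
Event 6 (add z): already present, no change. Set: {10, w, z}

Final set: {10, w, z} (size 3)

Answer: 3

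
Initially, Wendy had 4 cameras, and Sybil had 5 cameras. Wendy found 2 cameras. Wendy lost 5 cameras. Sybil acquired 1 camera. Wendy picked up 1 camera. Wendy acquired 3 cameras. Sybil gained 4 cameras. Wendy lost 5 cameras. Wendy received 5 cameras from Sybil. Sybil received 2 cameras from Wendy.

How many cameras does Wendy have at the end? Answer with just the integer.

Tracking counts step by step:
Start: Wendy=4, Sybil=5
Event 1 (Wendy +2): Wendy: 4 -> 6. State: Wendy=6, Sybil=5
Event 2 (Wendy -5): Wendy: 6 -> 1. State: Wendy=1, Sybil=5
Event 3 (Sybil +1): Sybil: 5 -> 6. State: Wendy=1, Sybil=6
Event 4 (Wendy +1): Wendy: 1 -> 2. State: Wendy=2, Sybil=6
Event 5 (Wendy +3): Wendy: 2 -> 5. State: Wendy=5, Sybil=6
Event 6 (Sybil +4): Sybil: 6 -> 10. State: Wendy=5, Sybil=10
Event 7 (Wendy -5): Wendy: 5 -> 0. State: Wendy=0, Sybil=10
Event 8 (Sybil -> Wendy, 5): Sybil: 10 -> 5, Wendy: 0 -> 5. State: Wendy=5, Sybil=5
Event 9 (Wendy -> Sybil, 2): Wendy: 5 -> 3, Sybil: 5 -> 7. State: Wendy=3, Sybil=7

Wendy's final count: 3

Answer: 3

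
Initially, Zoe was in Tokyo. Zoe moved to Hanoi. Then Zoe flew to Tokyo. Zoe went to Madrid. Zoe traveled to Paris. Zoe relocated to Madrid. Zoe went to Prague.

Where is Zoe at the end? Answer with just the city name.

Tracking Zoe's location:
Start: Zoe is in Tokyo.
After move 1: Tokyo -> Hanoi. Zoe is in Hanoi.
After move 2: Hanoi -> Tokyo. Zoe is in Tokyo.
After move 3: Tokyo -> Madrid. Zoe is in Madrid.
After move 4: Madrid -> Paris. Zoe is in Paris.
After move 5: Paris -> Madrid. Zoe is in Madrid.
After move 6: Madrid -> Prague. Zoe is in Prague.

Answer: Prague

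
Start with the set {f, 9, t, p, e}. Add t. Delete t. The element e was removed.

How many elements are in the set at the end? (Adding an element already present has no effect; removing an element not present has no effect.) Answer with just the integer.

Tracking the set through each operation:
Start: {9, e, f, p, t}
Event 1 (add t): already present, no change. Set: {9, e, f, p, t}
Event 2 (remove t): removed. Set: {9, e, f, p}
Event 3 (remove e): removed. Set: {9, f, p}

Final set: {9, f, p} (size 3)

Answer: 3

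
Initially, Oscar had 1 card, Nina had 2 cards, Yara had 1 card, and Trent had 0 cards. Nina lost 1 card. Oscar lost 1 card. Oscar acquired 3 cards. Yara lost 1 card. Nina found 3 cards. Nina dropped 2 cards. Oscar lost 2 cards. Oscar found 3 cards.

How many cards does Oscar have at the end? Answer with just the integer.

Tracking counts step by step:
Start: Oscar=1, Nina=2, Yara=1, Trent=0
Event 1 (Nina -1): Nina: 2 -> 1. State: Oscar=1, Nina=1, Yara=1, Trent=0
Event 2 (Oscar -1): Oscar: 1 -> 0. State: Oscar=0, Nina=1, Yara=1, Trent=0
Event 3 (Oscar +3): Oscar: 0 -> 3. State: Oscar=3, Nina=1, Yara=1, Trent=0
Event 4 (Yara -1): Yara: 1 -> 0. State: Oscar=3, Nina=1, Yara=0, Trent=0
Event 5 (Nina +3): Nina: 1 -> 4. State: Oscar=3, Nina=4, Yara=0, Trent=0
Event 6 (Nina -2): Nina: 4 -> 2. State: Oscar=3, Nina=2, Yara=0, Trent=0
Event 7 (Oscar -2): Oscar: 3 -> 1. State: Oscar=1, Nina=2, Yara=0, Trent=0
Event 8 (Oscar +3): Oscar: 1 -> 4. State: Oscar=4, Nina=2, Yara=0, Trent=0

Oscar's final count: 4

Answer: 4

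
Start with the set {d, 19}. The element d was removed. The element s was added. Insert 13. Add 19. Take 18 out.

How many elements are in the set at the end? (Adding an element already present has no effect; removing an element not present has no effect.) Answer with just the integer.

Tracking the set through each operation:
Start: {19, d}
Event 1 (remove d): removed. Set: {19}
Event 2 (add s): added. Set: {19, s}
Event 3 (add 13): added. Set: {13, 19, s}
Event 4 (add 19): already present, no change. Set: {13, 19, s}
Event 5 (remove 18): not present, no change. Set: {13, 19, s}

Final set: {13, 19, s} (size 3)

Answer: 3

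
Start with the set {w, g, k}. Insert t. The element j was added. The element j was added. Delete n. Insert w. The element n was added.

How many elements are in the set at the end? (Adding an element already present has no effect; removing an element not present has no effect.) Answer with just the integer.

Answer: 6

Derivation:
Tracking the set through each operation:
Start: {g, k, w}
Event 1 (add t): added. Set: {g, k, t, w}
Event 2 (add j): added. Set: {g, j, k, t, w}
Event 3 (add j): already present, no change. Set: {g, j, k, t, w}
Event 4 (remove n): not present, no change. Set: {g, j, k, t, w}
Event 5 (add w): already present, no change. Set: {g, j, k, t, w}
Event 6 (add n): added. Set: {g, j, k, n, t, w}

Final set: {g, j, k, n, t, w} (size 6)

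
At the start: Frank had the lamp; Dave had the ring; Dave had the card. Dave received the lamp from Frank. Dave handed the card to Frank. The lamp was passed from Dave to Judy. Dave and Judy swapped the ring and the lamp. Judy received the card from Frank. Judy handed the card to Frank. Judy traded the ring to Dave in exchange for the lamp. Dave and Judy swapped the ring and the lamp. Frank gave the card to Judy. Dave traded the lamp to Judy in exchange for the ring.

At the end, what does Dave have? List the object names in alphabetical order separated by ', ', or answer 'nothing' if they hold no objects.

Tracking all object holders:
Start: lamp:Frank, ring:Dave, card:Dave
Event 1 (give lamp: Frank -> Dave). State: lamp:Dave, ring:Dave, card:Dave
Event 2 (give card: Dave -> Frank). State: lamp:Dave, ring:Dave, card:Frank
Event 3 (give lamp: Dave -> Judy). State: lamp:Judy, ring:Dave, card:Frank
Event 4 (swap ring<->lamp: now ring:Judy, lamp:Dave). State: lamp:Dave, ring:Judy, card:Frank
Event 5 (give card: Frank -> Judy). State: lamp:Dave, ring:Judy, card:Judy
Event 6 (give card: Judy -> Frank). State: lamp:Dave, ring:Judy, card:Frank
Event 7 (swap ring<->lamp: now ring:Dave, lamp:Judy). State: lamp:Judy, ring:Dave, card:Frank
Event 8 (swap ring<->lamp: now ring:Judy, lamp:Dave). State: lamp:Dave, ring:Judy, card:Frank
Event 9 (give card: Frank -> Judy). State: lamp:Dave, ring:Judy, card:Judy
Event 10 (swap lamp<->ring: now lamp:Judy, ring:Dave). State: lamp:Judy, ring:Dave, card:Judy

Final state: lamp:Judy, ring:Dave, card:Judy
Dave holds: ring.

Answer: ring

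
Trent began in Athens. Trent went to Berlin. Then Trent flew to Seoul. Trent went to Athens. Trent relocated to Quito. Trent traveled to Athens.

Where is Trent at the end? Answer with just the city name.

Answer: Athens

Derivation:
Tracking Trent's location:
Start: Trent is in Athens.
After move 1: Athens -> Berlin. Trent is in Berlin.
After move 2: Berlin -> Seoul. Trent is in Seoul.
After move 3: Seoul -> Athens. Trent is in Athens.
After move 4: Athens -> Quito. Trent is in Quito.
After move 5: Quito -> Athens. Trent is in Athens.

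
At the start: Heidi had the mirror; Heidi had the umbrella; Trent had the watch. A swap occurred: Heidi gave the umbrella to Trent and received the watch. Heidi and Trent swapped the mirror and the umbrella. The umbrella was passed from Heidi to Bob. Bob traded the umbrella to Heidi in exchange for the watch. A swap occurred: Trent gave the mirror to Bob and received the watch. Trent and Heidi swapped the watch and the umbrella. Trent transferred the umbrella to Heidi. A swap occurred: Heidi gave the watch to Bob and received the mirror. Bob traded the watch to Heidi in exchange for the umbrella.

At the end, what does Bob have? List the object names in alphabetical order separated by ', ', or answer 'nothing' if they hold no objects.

Tracking all object holders:
Start: mirror:Heidi, umbrella:Heidi, watch:Trent
Event 1 (swap umbrella<->watch: now umbrella:Trent, watch:Heidi). State: mirror:Heidi, umbrella:Trent, watch:Heidi
Event 2 (swap mirror<->umbrella: now mirror:Trent, umbrella:Heidi). State: mirror:Trent, umbrella:Heidi, watch:Heidi
Event 3 (give umbrella: Heidi -> Bob). State: mirror:Trent, umbrella:Bob, watch:Heidi
Event 4 (swap umbrella<->watch: now umbrella:Heidi, watch:Bob). State: mirror:Trent, umbrella:Heidi, watch:Bob
Event 5 (swap mirror<->watch: now mirror:Bob, watch:Trent). State: mirror:Bob, umbrella:Heidi, watch:Trent
Event 6 (swap watch<->umbrella: now watch:Heidi, umbrella:Trent). State: mirror:Bob, umbrella:Trent, watch:Heidi
Event 7 (give umbrella: Trent -> Heidi). State: mirror:Bob, umbrella:Heidi, watch:Heidi
Event 8 (swap watch<->mirror: now watch:Bob, mirror:Heidi). State: mirror:Heidi, umbrella:Heidi, watch:Bob
Event 9 (swap watch<->umbrella: now watch:Heidi, umbrella:Bob). State: mirror:Heidi, umbrella:Bob, watch:Heidi

Final state: mirror:Heidi, umbrella:Bob, watch:Heidi
Bob holds: umbrella.

Answer: umbrella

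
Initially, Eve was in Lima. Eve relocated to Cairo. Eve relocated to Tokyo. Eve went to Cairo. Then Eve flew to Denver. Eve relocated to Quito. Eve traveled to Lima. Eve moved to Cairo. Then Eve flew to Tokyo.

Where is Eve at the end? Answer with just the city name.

Answer: Tokyo

Derivation:
Tracking Eve's location:
Start: Eve is in Lima.
After move 1: Lima -> Cairo. Eve is in Cairo.
After move 2: Cairo -> Tokyo. Eve is in Tokyo.
After move 3: Tokyo -> Cairo. Eve is in Cairo.
After move 4: Cairo -> Denver. Eve is in Denver.
After move 5: Denver -> Quito. Eve is in Quito.
After move 6: Quito -> Lima. Eve is in Lima.
After move 7: Lima -> Cairo. Eve is in Cairo.
After move 8: Cairo -> Tokyo. Eve is in Tokyo.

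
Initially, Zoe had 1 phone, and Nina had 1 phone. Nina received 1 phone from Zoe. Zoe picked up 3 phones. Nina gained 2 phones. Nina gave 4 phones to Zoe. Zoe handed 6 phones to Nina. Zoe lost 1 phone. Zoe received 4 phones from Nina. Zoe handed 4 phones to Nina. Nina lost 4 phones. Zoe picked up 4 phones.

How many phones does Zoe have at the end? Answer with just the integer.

Tracking counts step by step:
Start: Zoe=1, Nina=1
Event 1 (Zoe -> Nina, 1): Zoe: 1 -> 0, Nina: 1 -> 2. State: Zoe=0, Nina=2
Event 2 (Zoe +3): Zoe: 0 -> 3. State: Zoe=3, Nina=2
Event 3 (Nina +2): Nina: 2 -> 4. State: Zoe=3, Nina=4
Event 4 (Nina -> Zoe, 4): Nina: 4 -> 0, Zoe: 3 -> 7. State: Zoe=7, Nina=0
Event 5 (Zoe -> Nina, 6): Zoe: 7 -> 1, Nina: 0 -> 6. State: Zoe=1, Nina=6
Event 6 (Zoe -1): Zoe: 1 -> 0. State: Zoe=0, Nina=6
Event 7 (Nina -> Zoe, 4): Nina: 6 -> 2, Zoe: 0 -> 4. State: Zoe=4, Nina=2
Event 8 (Zoe -> Nina, 4): Zoe: 4 -> 0, Nina: 2 -> 6. State: Zoe=0, Nina=6
Event 9 (Nina -4): Nina: 6 -> 2. State: Zoe=0, Nina=2
Event 10 (Zoe +4): Zoe: 0 -> 4. State: Zoe=4, Nina=2

Zoe's final count: 4

Answer: 4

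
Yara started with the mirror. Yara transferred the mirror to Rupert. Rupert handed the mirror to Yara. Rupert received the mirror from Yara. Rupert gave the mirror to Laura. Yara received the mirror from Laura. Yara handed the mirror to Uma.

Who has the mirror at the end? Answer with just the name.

Answer: Uma

Derivation:
Tracking the mirror through each event:
Start: Yara has the mirror.
After event 1: Rupert has the mirror.
After event 2: Yara has the mirror.
After event 3: Rupert has the mirror.
After event 4: Laura has the mirror.
After event 5: Yara has the mirror.
After event 6: Uma has the mirror.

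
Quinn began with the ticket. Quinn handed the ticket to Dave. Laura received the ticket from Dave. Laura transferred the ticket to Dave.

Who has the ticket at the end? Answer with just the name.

Tracking the ticket through each event:
Start: Quinn has the ticket.
After event 1: Dave has the ticket.
After event 2: Laura has the ticket.
After event 3: Dave has the ticket.

Answer: Dave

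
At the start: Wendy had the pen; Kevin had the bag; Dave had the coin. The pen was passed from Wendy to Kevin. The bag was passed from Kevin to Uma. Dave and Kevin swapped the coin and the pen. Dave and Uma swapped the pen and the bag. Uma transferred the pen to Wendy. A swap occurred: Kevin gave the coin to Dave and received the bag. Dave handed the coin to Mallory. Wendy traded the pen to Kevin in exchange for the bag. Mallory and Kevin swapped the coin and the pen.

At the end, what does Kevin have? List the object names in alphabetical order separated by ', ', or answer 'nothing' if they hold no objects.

Tracking all object holders:
Start: pen:Wendy, bag:Kevin, coin:Dave
Event 1 (give pen: Wendy -> Kevin). State: pen:Kevin, bag:Kevin, coin:Dave
Event 2 (give bag: Kevin -> Uma). State: pen:Kevin, bag:Uma, coin:Dave
Event 3 (swap coin<->pen: now coin:Kevin, pen:Dave). State: pen:Dave, bag:Uma, coin:Kevin
Event 4 (swap pen<->bag: now pen:Uma, bag:Dave). State: pen:Uma, bag:Dave, coin:Kevin
Event 5 (give pen: Uma -> Wendy). State: pen:Wendy, bag:Dave, coin:Kevin
Event 6 (swap coin<->bag: now coin:Dave, bag:Kevin). State: pen:Wendy, bag:Kevin, coin:Dave
Event 7 (give coin: Dave -> Mallory). State: pen:Wendy, bag:Kevin, coin:Mallory
Event 8 (swap pen<->bag: now pen:Kevin, bag:Wendy). State: pen:Kevin, bag:Wendy, coin:Mallory
Event 9 (swap coin<->pen: now coin:Kevin, pen:Mallory). State: pen:Mallory, bag:Wendy, coin:Kevin

Final state: pen:Mallory, bag:Wendy, coin:Kevin
Kevin holds: coin.

Answer: coin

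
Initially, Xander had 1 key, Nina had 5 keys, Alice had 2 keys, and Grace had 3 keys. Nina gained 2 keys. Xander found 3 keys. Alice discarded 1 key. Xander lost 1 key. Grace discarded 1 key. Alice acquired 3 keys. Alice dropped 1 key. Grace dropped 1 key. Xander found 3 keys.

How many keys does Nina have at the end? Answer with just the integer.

Answer: 7

Derivation:
Tracking counts step by step:
Start: Xander=1, Nina=5, Alice=2, Grace=3
Event 1 (Nina +2): Nina: 5 -> 7. State: Xander=1, Nina=7, Alice=2, Grace=3
Event 2 (Xander +3): Xander: 1 -> 4. State: Xander=4, Nina=7, Alice=2, Grace=3
Event 3 (Alice -1): Alice: 2 -> 1. State: Xander=4, Nina=7, Alice=1, Grace=3
Event 4 (Xander -1): Xander: 4 -> 3. State: Xander=3, Nina=7, Alice=1, Grace=3
Event 5 (Grace -1): Grace: 3 -> 2. State: Xander=3, Nina=7, Alice=1, Grace=2
Event 6 (Alice +3): Alice: 1 -> 4. State: Xander=3, Nina=7, Alice=4, Grace=2
Event 7 (Alice -1): Alice: 4 -> 3. State: Xander=3, Nina=7, Alice=3, Grace=2
Event 8 (Grace -1): Grace: 2 -> 1. State: Xander=3, Nina=7, Alice=3, Grace=1
Event 9 (Xander +3): Xander: 3 -> 6. State: Xander=6, Nina=7, Alice=3, Grace=1

Nina's final count: 7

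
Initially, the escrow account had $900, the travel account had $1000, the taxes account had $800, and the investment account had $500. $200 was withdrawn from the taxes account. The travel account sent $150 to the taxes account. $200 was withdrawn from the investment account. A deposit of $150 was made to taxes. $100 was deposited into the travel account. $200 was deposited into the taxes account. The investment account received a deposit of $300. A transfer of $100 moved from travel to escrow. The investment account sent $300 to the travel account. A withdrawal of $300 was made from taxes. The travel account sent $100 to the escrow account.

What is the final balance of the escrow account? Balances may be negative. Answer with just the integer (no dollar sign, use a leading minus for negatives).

Answer: 1100

Derivation:
Tracking account balances step by step:
Start: escrow=900, travel=1000, taxes=800, investment=500
Event 1 (withdraw 200 from taxes): taxes: 800 - 200 = 600. Balances: escrow=900, travel=1000, taxes=600, investment=500
Event 2 (transfer 150 travel -> taxes): travel: 1000 - 150 = 850, taxes: 600 + 150 = 750. Balances: escrow=900, travel=850, taxes=750, investment=500
Event 3 (withdraw 200 from investment): investment: 500 - 200 = 300. Balances: escrow=900, travel=850, taxes=750, investment=300
Event 4 (deposit 150 to taxes): taxes: 750 + 150 = 900. Balances: escrow=900, travel=850, taxes=900, investment=300
Event 5 (deposit 100 to travel): travel: 850 + 100 = 950. Balances: escrow=900, travel=950, taxes=900, investment=300
Event 6 (deposit 200 to taxes): taxes: 900 + 200 = 1100. Balances: escrow=900, travel=950, taxes=1100, investment=300
Event 7 (deposit 300 to investment): investment: 300 + 300 = 600. Balances: escrow=900, travel=950, taxes=1100, investment=600
Event 8 (transfer 100 travel -> escrow): travel: 950 - 100 = 850, escrow: 900 + 100 = 1000. Balances: escrow=1000, travel=850, taxes=1100, investment=600
Event 9 (transfer 300 investment -> travel): investment: 600 - 300 = 300, travel: 850 + 300 = 1150. Balances: escrow=1000, travel=1150, taxes=1100, investment=300
Event 10 (withdraw 300 from taxes): taxes: 1100 - 300 = 800. Balances: escrow=1000, travel=1150, taxes=800, investment=300
Event 11 (transfer 100 travel -> escrow): travel: 1150 - 100 = 1050, escrow: 1000 + 100 = 1100. Balances: escrow=1100, travel=1050, taxes=800, investment=300

Final balance of escrow: 1100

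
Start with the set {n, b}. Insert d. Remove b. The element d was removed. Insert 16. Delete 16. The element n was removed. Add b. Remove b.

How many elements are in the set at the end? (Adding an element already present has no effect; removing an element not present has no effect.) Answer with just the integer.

Tracking the set through each operation:
Start: {b, n}
Event 1 (add d): added. Set: {b, d, n}
Event 2 (remove b): removed. Set: {d, n}
Event 3 (remove d): removed. Set: {n}
Event 4 (add 16): added. Set: {16, n}
Event 5 (remove 16): removed. Set: {n}
Event 6 (remove n): removed. Set: {}
Event 7 (add b): added. Set: {b}
Event 8 (remove b): removed. Set: {}

Final set: {} (size 0)

Answer: 0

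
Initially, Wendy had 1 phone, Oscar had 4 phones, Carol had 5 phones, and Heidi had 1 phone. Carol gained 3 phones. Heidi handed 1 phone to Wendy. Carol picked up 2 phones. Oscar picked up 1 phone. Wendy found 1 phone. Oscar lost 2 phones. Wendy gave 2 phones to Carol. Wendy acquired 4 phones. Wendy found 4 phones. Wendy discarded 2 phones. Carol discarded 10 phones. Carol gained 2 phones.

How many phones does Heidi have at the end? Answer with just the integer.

Tracking counts step by step:
Start: Wendy=1, Oscar=4, Carol=5, Heidi=1
Event 1 (Carol +3): Carol: 5 -> 8. State: Wendy=1, Oscar=4, Carol=8, Heidi=1
Event 2 (Heidi -> Wendy, 1): Heidi: 1 -> 0, Wendy: 1 -> 2. State: Wendy=2, Oscar=4, Carol=8, Heidi=0
Event 3 (Carol +2): Carol: 8 -> 10. State: Wendy=2, Oscar=4, Carol=10, Heidi=0
Event 4 (Oscar +1): Oscar: 4 -> 5. State: Wendy=2, Oscar=5, Carol=10, Heidi=0
Event 5 (Wendy +1): Wendy: 2 -> 3. State: Wendy=3, Oscar=5, Carol=10, Heidi=0
Event 6 (Oscar -2): Oscar: 5 -> 3. State: Wendy=3, Oscar=3, Carol=10, Heidi=0
Event 7 (Wendy -> Carol, 2): Wendy: 3 -> 1, Carol: 10 -> 12. State: Wendy=1, Oscar=3, Carol=12, Heidi=0
Event 8 (Wendy +4): Wendy: 1 -> 5. State: Wendy=5, Oscar=3, Carol=12, Heidi=0
Event 9 (Wendy +4): Wendy: 5 -> 9. State: Wendy=9, Oscar=3, Carol=12, Heidi=0
Event 10 (Wendy -2): Wendy: 9 -> 7. State: Wendy=7, Oscar=3, Carol=12, Heidi=0
Event 11 (Carol -10): Carol: 12 -> 2. State: Wendy=7, Oscar=3, Carol=2, Heidi=0
Event 12 (Carol +2): Carol: 2 -> 4. State: Wendy=7, Oscar=3, Carol=4, Heidi=0

Heidi's final count: 0

Answer: 0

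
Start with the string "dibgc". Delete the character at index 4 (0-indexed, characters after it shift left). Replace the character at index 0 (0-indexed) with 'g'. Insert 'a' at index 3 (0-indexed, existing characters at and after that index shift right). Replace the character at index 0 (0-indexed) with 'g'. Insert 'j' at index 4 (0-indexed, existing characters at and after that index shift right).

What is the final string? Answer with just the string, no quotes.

Answer: gibajg

Derivation:
Applying each edit step by step:
Start: "dibgc"
Op 1 (delete idx 4 = 'c'): "dibgc" -> "dibg"
Op 2 (replace idx 0: 'd' -> 'g'): "dibg" -> "gibg"
Op 3 (insert 'a' at idx 3): "gibg" -> "gibag"
Op 4 (replace idx 0: 'g' -> 'g'): "gibag" -> "gibag"
Op 5 (insert 'j' at idx 4): "gibag" -> "gibajg"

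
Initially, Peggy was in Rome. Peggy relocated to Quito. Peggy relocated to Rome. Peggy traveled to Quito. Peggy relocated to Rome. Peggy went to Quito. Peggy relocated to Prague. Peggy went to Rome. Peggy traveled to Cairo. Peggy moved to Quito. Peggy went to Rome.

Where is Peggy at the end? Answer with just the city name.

Answer: Rome

Derivation:
Tracking Peggy's location:
Start: Peggy is in Rome.
After move 1: Rome -> Quito. Peggy is in Quito.
After move 2: Quito -> Rome. Peggy is in Rome.
After move 3: Rome -> Quito. Peggy is in Quito.
After move 4: Quito -> Rome. Peggy is in Rome.
After move 5: Rome -> Quito. Peggy is in Quito.
After move 6: Quito -> Prague. Peggy is in Prague.
After move 7: Prague -> Rome. Peggy is in Rome.
After move 8: Rome -> Cairo. Peggy is in Cairo.
After move 9: Cairo -> Quito. Peggy is in Quito.
After move 10: Quito -> Rome. Peggy is in Rome.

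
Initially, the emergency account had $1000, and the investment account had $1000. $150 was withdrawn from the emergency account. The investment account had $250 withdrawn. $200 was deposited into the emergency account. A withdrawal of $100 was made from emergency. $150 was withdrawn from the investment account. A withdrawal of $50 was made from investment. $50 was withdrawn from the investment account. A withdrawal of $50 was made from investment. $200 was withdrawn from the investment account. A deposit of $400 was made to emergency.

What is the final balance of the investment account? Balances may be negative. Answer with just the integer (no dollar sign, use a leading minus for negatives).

Tracking account balances step by step:
Start: emergency=1000, investment=1000
Event 1 (withdraw 150 from emergency): emergency: 1000 - 150 = 850. Balances: emergency=850, investment=1000
Event 2 (withdraw 250 from investment): investment: 1000 - 250 = 750. Balances: emergency=850, investment=750
Event 3 (deposit 200 to emergency): emergency: 850 + 200 = 1050. Balances: emergency=1050, investment=750
Event 4 (withdraw 100 from emergency): emergency: 1050 - 100 = 950. Balances: emergency=950, investment=750
Event 5 (withdraw 150 from investment): investment: 750 - 150 = 600. Balances: emergency=950, investment=600
Event 6 (withdraw 50 from investment): investment: 600 - 50 = 550. Balances: emergency=950, investment=550
Event 7 (withdraw 50 from investment): investment: 550 - 50 = 500. Balances: emergency=950, investment=500
Event 8 (withdraw 50 from investment): investment: 500 - 50 = 450. Balances: emergency=950, investment=450
Event 9 (withdraw 200 from investment): investment: 450 - 200 = 250. Balances: emergency=950, investment=250
Event 10 (deposit 400 to emergency): emergency: 950 + 400 = 1350. Balances: emergency=1350, investment=250

Final balance of investment: 250

Answer: 250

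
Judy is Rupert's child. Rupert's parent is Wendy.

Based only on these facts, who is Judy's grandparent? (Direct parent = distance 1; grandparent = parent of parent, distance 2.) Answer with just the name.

Reconstructing the parent chain from the given facts:
  Wendy -> Rupert -> Judy
(each arrow means 'parent of the next')
Positions in the chain (0 = top):
  position of Wendy: 0
  position of Rupert: 1
  position of Judy: 2

Judy is at position 2; the grandparent is 2 steps up the chain, i.e. position 0: Wendy.

Answer: Wendy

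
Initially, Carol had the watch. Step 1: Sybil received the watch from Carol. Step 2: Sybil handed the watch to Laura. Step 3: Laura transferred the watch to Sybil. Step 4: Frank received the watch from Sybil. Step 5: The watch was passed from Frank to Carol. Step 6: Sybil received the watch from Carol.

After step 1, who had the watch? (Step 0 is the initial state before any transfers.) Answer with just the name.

Tracking the watch holder through step 1:
After step 0 (start): Carol
After step 1: Sybil

At step 1, the holder is Sybil.

Answer: Sybil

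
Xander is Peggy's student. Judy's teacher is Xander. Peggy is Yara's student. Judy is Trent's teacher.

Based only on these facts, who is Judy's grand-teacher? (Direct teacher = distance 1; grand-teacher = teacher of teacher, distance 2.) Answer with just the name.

Answer: Peggy

Derivation:
Reconstructing the teacher chain from the given facts:
  Yara -> Peggy -> Xander -> Judy -> Trent
(each arrow means 'teacher of the next')
Positions in the chain (0 = top):
  position of Yara: 0
  position of Peggy: 1
  position of Xander: 2
  position of Judy: 3
  position of Trent: 4

Judy is at position 3; the grand-teacher is 2 steps up the chain, i.e. position 1: Peggy.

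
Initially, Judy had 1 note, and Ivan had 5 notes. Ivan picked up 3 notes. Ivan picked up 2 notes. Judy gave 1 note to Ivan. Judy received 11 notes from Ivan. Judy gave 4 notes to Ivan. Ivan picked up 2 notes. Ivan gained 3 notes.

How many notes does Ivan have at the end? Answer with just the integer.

Tracking counts step by step:
Start: Judy=1, Ivan=5
Event 1 (Ivan +3): Ivan: 5 -> 8. State: Judy=1, Ivan=8
Event 2 (Ivan +2): Ivan: 8 -> 10. State: Judy=1, Ivan=10
Event 3 (Judy -> Ivan, 1): Judy: 1 -> 0, Ivan: 10 -> 11. State: Judy=0, Ivan=11
Event 4 (Ivan -> Judy, 11): Ivan: 11 -> 0, Judy: 0 -> 11. State: Judy=11, Ivan=0
Event 5 (Judy -> Ivan, 4): Judy: 11 -> 7, Ivan: 0 -> 4. State: Judy=7, Ivan=4
Event 6 (Ivan +2): Ivan: 4 -> 6. State: Judy=7, Ivan=6
Event 7 (Ivan +3): Ivan: 6 -> 9. State: Judy=7, Ivan=9

Ivan's final count: 9

Answer: 9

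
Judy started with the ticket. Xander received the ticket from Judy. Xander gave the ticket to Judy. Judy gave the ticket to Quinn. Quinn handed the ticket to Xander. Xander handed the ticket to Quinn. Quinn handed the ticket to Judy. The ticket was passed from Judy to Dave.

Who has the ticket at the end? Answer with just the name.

Tracking the ticket through each event:
Start: Judy has the ticket.
After event 1: Xander has the ticket.
After event 2: Judy has the ticket.
After event 3: Quinn has the ticket.
After event 4: Xander has the ticket.
After event 5: Quinn has the ticket.
After event 6: Judy has the ticket.
After event 7: Dave has the ticket.

Answer: Dave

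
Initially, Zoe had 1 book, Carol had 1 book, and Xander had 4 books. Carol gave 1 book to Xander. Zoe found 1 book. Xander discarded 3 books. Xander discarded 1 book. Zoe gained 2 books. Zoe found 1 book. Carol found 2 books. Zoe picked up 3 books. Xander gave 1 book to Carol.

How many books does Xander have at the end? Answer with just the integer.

Answer: 0

Derivation:
Tracking counts step by step:
Start: Zoe=1, Carol=1, Xander=4
Event 1 (Carol -> Xander, 1): Carol: 1 -> 0, Xander: 4 -> 5. State: Zoe=1, Carol=0, Xander=5
Event 2 (Zoe +1): Zoe: 1 -> 2. State: Zoe=2, Carol=0, Xander=5
Event 3 (Xander -3): Xander: 5 -> 2. State: Zoe=2, Carol=0, Xander=2
Event 4 (Xander -1): Xander: 2 -> 1. State: Zoe=2, Carol=0, Xander=1
Event 5 (Zoe +2): Zoe: 2 -> 4. State: Zoe=4, Carol=0, Xander=1
Event 6 (Zoe +1): Zoe: 4 -> 5. State: Zoe=5, Carol=0, Xander=1
Event 7 (Carol +2): Carol: 0 -> 2. State: Zoe=5, Carol=2, Xander=1
Event 8 (Zoe +3): Zoe: 5 -> 8. State: Zoe=8, Carol=2, Xander=1
Event 9 (Xander -> Carol, 1): Xander: 1 -> 0, Carol: 2 -> 3. State: Zoe=8, Carol=3, Xander=0

Xander's final count: 0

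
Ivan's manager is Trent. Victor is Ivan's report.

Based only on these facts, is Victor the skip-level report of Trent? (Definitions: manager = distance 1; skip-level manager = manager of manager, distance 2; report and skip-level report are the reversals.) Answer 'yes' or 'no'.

Reconstructing the manager chain from the given facts:
  Trent -> Ivan -> Victor
(each arrow means 'manager of the next')
Positions in the chain (0 = top):
  position of Trent: 0
  position of Ivan: 1
  position of Victor: 2

Victor is at position 2, Trent is at position 0; signed distance (j - i) = -2.
'skip-level report' requires j - i = -2. Actual distance is -2, so the relation HOLDS.

Answer: yes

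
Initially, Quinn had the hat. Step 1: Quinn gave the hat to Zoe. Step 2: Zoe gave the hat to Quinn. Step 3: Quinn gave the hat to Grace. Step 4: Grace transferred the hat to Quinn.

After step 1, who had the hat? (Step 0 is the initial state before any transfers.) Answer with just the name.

Answer: Zoe

Derivation:
Tracking the hat holder through step 1:
After step 0 (start): Quinn
After step 1: Zoe

At step 1, the holder is Zoe.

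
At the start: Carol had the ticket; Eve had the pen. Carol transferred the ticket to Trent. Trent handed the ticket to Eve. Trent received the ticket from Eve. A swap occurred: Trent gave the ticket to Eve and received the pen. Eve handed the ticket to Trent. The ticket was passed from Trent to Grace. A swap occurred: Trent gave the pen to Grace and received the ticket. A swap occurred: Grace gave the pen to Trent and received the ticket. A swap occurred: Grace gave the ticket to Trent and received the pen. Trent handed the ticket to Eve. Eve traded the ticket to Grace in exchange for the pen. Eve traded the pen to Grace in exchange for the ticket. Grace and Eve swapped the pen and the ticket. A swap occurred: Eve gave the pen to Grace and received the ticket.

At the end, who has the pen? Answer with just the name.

Tracking all object holders:
Start: ticket:Carol, pen:Eve
Event 1 (give ticket: Carol -> Trent). State: ticket:Trent, pen:Eve
Event 2 (give ticket: Trent -> Eve). State: ticket:Eve, pen:Eve
Event 3 (give ticket: Eve -> Trent). State: ticket:Trent, pen:Eve
Event 4 (swap ticket<->pen: now ticket:Eve, pen:Trent). State: ticket:Eve, pen:Trent
Event 5 (give ticket: Eve -> Trent). State: ticket:Trent, pen:Trent
Event 6 (give ticket: Trent -> Grace). State: ticket:Grace, pen:Trent
Event 7 (swap pen<->ticket: now pen:Grace, ticket:Trent). State: ticket:Trent, pen:Grace
Event 8 (swap pen<->ticket: now pen:Trent, ticket:Grace). State: ticket:Grace, pen:Trent
Event 9 (swap ticket<->pen: now ticket:Trent, pen:Grace). State: ticket:Trent, pen:Grace
Event 10 (give ticket: Trent -> Eve). State: ticket:Eve, pen:Grace
Event 11 (swap ticket<->pen: now ticket:Grace, pen:Eve). State: ticket:Grace, pen:Eve
Event 12 (swap pen<->ticket: now pen:Grace, ticket:Eve). State: ticket:Eve, pen:Grace
Event 13 (swap pen<->ticket: now pen:Eve, ticket:Grace). State: ticket:Grace, pen:Eve
Event 14 (swap pen<->ticket: now pen:Grace, ticket:Eve). State: ticket:Eve, pen:Grace

Final state: ticket:Eve, pen:Grace
The pen is held by Grace.

Answer: Grace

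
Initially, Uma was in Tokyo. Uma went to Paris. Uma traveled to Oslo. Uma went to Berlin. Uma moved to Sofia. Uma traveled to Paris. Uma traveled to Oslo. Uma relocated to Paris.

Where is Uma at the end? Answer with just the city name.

Answer: Paris

Derivation:
Tracking Uma's location:
Start: Uma is in Tokyo.
After move 1: Tokyo -> Paris. Uma is in Paris.
After move 2: Paris -> Oslo. Uma is in Oslo.
After move 3: Oslo -> Berlin. Uma is in Berlin.
After move 4: Berlin -> Sofia. Uma is in Sofia.
After move 5: Sofia -> Paris. Uma is in Paris.
After move 6: Paris -> Oslo. Uma is in Oslo.
After move 7: Oslo -> Paris. Uma is in Paris.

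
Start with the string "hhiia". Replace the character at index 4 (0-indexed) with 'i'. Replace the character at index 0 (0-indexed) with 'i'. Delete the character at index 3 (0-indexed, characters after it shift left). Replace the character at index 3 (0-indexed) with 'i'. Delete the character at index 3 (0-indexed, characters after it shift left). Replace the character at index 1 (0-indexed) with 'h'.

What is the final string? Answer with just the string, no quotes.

Applying each edit step by step:
Start: "hhiia"
Op 1 (replace idx 4: 'a' -> 'i'): "hhiia" -> "hhiii"
Op 2 (replace idx 0: 'h' -> 'i'): "hhiii" -> "ihiii"
Op 3 (delete idx 3 = 'i'): "ihiii" -> "ihii"
Op 4 (replace idx 3: 'i' -> 'i'): "ihii" -> "ihii"
Op 5 (delete idx 3 = 'i'): "ihii" -> "ihi"
Op 6 (replace idx 1: 'h' -> 'h'): "ihi" -> "ihi"

Answer: ihi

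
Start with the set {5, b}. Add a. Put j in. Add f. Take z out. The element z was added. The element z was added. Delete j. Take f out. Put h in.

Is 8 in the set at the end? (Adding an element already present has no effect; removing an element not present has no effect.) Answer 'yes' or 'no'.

Tracking the set through each operation:
Start: {5, b}
Event 1 (add a): added. Set: {5, a, b}
Event 2 (add j): added. Set: {5, a, b, j}
Event 3 (add f): added. Set: {5, a, b, f, j}
Event 4 (remove z): not present, no change. Set: {5, a, b, f, j}
Event 5 (add z): added. Set: {5, a, b, f, j, z}
Event 6 (add z): already present, no change. Set: {5, a, b, f, j, z}
Event 7 (remove j): removed. Set: {5, a, b, f, z}
Event 8 (remove f): removed. Set: {5, a, b, z}
Event 9 (add h): added. Set: {5, a, b, h, z}

Final set: {5, a, b, h, z} (size 5)
8 is NOT in the final set.

Answer: no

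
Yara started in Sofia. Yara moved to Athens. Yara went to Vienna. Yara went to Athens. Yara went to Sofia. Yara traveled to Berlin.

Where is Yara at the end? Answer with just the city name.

Tracking Yara's location:
Start: Yara is in Sofia.
After move 1: Sofia -> Athens. Yara is in Athens.
After move 2: Athens -> Vienna. Yara is in Vienna.
After move 3: Vienna -> Athens. Yara is in Athens.
After move 4: Athens -> Sofia. Yara is in Sofia.
After move 5: Sofia -> Berlin. Yara is in Berlin.

Answer: Berlin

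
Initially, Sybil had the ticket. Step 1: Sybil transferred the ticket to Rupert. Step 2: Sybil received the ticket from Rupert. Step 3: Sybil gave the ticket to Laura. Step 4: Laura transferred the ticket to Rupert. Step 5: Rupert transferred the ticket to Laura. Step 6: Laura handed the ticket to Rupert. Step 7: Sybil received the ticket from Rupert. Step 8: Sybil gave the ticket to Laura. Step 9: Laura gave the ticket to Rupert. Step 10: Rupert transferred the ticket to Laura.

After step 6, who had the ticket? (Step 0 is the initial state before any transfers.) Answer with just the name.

Answer: Rupert

Derivation:
Tracking the ticket holder through step 6:
After step 0 (start): Sybil
After step 1: Rupert
After step 2: Sybil
After step 3: Laura
After step 4: Rupert
After step 5: Laura
After step 6: Rupert

At step 6, the holder is Rupert.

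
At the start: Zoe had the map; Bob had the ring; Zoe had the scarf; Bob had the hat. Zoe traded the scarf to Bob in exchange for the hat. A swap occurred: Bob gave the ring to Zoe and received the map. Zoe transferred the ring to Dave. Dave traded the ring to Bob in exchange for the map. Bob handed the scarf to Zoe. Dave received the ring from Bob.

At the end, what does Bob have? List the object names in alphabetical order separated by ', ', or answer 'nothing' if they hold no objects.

Answer: nothing

Derivation:
Tracking all object holders:
Start: map:Zoe, ring:Bob, scarf:Zoe, hat:Bob
Event 1 (swap scarf<->hat: now scarf:Bob, hat:Zoe). State: map:Zoe, ring:Bob, scarf:Bob, hat:Zoe
Event 2 (swap ring<->map: now ring:Zoe, map:Bob). State: map:Bob, ring:Zoe, scarf:Bob, hat:Zoe
Event 3 (give ring: Zoe -> Dave). State: map:Bob, ring:Dave, scarf:Bob, hat:Zoe
Event 4 (swap ring<->map: now ring:Bob, map:Dave). State: map:Dave, ring:Bob, scarf:Bob, hat:Zoe
Event 5 (give scarf: Bob -> Zoe). State: map:Dave, ring:Bob, scarf:Zoe, hat:Zoe
Event 6 (give ring: Bob -> Dave). State: map:Dave, ring:Dave, scarf:Zoe, hat:Zoe

Final state: map:Dave, ring:Dave, scarf:Zoe, hat:Zoe
Bob holds: (nothing).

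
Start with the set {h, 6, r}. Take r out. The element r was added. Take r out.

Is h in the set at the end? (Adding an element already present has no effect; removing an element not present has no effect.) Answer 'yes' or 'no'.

Tracking the set through each operation:
Start: {6, h, r}
Event 1 (remove r): removed. Set: {6, h}
Event 2 (add r): added. Set: {6, h, r}
Event 3 (remove r): removed. Set: {6, h}

Final set: {6, h} (size 2)
h is in the final set.

Answer: yes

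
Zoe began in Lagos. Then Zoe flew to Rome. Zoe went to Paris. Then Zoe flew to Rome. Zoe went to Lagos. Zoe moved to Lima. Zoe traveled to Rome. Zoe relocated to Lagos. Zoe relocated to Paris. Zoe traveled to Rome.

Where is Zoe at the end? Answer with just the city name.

Tracking Zoe's location:
Start: Zoe is in Lagos.
After move 1: Lagos -> Rome. Zoe is in Rome.
After move 2: Rome -> Paris. Zoe is in Paris.
After move 3: Paris -> Rome. Zoe is in Rome.
After move 4: Rome -> Lagos. Zoe is in Lagos.
After move 5: Lagos -> Lima. Zoe is in Lima.
After move 6: Lima -> Rome. Zoe is in Rome.
After move 7: Rome -> Lagos. Zoe is in Lagos.
After move 8: Lagos -> Paris. Zoe is in Paris.
After move 9: Paris -> Rome. Zoe is in Rome.

Answer: Rome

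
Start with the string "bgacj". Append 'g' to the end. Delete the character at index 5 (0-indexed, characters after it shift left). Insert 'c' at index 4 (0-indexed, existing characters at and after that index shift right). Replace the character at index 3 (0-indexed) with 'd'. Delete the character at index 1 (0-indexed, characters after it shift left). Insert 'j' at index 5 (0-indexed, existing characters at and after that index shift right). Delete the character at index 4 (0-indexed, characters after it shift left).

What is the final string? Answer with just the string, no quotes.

Answer: badcj

Derivation:
Applying each edit step by step:
Start: "bgacj"
Op 1 (append 'g'): "bgacj" -> "bgacjg"
Op 2 (delete idx 5 = 'g'): "bgacjg" -> "bgacj"
Op 3 (insert 'c' at idx 4): "bgacj" -> "bgaccj"
Op 4 (replace idx 3: 'c' -> 'd'): "bgaccj" -> "bgadcj"
Op 5 (delete idx 1 = 'g'): "bgadcj" -> "badcj"
Op 6 (insert 'j' at idx 5): "badcj" -> "badcjj"
Op 7 (delete idx 4 = 'j'): "badcjj" -> "badcj"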